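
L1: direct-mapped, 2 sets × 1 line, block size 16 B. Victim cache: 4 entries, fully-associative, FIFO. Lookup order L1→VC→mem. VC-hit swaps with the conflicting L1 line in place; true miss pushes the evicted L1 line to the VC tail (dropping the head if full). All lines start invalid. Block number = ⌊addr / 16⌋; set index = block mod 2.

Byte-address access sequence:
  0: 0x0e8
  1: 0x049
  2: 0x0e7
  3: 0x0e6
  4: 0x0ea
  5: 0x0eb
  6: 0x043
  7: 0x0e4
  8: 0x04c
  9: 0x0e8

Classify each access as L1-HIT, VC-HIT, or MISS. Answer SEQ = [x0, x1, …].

SEQ = [MISS, MISS, VC-HIT, L1-HIT, L1-HIT, L1-HIT, VC-HIT, VC-HIT, VC-HIT, VC-HIT]

#0 0xe8→b14/s0 MISS; vc=[]
#1 0x49→b4/s0 MISS; vc=[14]
#2 0xe7→b14/s0 VC-HIT; vc=[4]
#3 0xe6→b14/s0 L1-HIT; vc=[4]
#4 0xea→b14/s0 L1-HIT; vc=[4]
#5 0xeb→b14/s0 L1-HIT; vc=[4]
#6 0x43→b4/s0 VC-HIT; vc=[14]
#7 0xe4→b14/s0 VC-HIT; vc=[4]
#8 0x4c→b4/s0 VC-HIT; vc=[14]
#9 0xe8→b14/s0 VC-HIT; vc=[4]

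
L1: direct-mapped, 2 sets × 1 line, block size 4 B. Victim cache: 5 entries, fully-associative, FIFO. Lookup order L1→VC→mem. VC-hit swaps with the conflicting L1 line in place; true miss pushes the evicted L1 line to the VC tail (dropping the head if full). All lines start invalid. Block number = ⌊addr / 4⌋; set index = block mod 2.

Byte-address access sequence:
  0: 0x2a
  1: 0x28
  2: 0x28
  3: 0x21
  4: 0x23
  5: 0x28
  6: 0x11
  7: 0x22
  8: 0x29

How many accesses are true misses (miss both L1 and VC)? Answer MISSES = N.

#0 0x2a→b10/s0 MISS; vc=[]
#1 0x28→b10/s0 L1-HIT; vc=[]
#2 0x28→b10/s0 L1-HIT; vc=[]
#3 0x21→b8/s0 MISS; vc=[10]
#4 0x23→b8/s0 L1-HIT; vc=[10]
#5 0x28→b10/s0 VC-HIT; vc=[8]
#6 0x11→b4/s0 MISS; vc=[8,10]
#7 0x22→b8/s0 VC-HIT; vc=[4,10]
#8 0x29→b10/s0 VC-HIT; vc=[4,8]

MISSES = 3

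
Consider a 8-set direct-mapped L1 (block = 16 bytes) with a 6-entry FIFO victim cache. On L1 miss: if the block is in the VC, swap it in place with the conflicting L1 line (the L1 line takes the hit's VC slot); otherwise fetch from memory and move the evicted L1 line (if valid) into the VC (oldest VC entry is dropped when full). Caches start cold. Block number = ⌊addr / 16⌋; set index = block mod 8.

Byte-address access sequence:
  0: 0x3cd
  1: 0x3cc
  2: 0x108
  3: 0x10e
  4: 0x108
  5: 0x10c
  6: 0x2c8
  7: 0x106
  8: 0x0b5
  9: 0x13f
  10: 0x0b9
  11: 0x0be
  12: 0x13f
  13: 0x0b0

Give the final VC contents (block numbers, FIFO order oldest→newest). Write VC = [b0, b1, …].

VC = [60, 19]

  [0] addr=0x3cd blk=60 s=4: MISS | VC []
  [1] addr=0x3cc blk=60 s=4: L1-HIT | VC []
  [2] addr=0x108 blk=16 s=0: MISS | VC []
  [3] addr=0x10e blk=16 s=0: L1-HIT | VC []
  [4] addr=0x108 blk=16 s=0: L1-HIT | VC []
  [5] addr=0x10c blk=16 s=0: L1-HIT | VC []
  [6] addr=0x2c8 blk=44 s=4: MISS | VC [60]
  [7] addr=0x106 blk=16 s=0: L1-HIT | VC [60]
  [8] addr=0xb5 blk=11 s=3: MISS | VC [60]
  [9] addr=0x13f blk=19 s=3: MISS | VC [60, 11]
  [10] addr=0xb9 blk=11 s=3: VC-HIT | VC [60, 19]
  [11] addr=0xbe blk=11 s=3: L1-HIT | VC [60, 19]
  [12] addr=0x13f blk=19 s=3: VC-HIT | VC [60, 11]
  [13] addr=0xb0 blk=11 s=3: VC-HIT | VC [60, 19]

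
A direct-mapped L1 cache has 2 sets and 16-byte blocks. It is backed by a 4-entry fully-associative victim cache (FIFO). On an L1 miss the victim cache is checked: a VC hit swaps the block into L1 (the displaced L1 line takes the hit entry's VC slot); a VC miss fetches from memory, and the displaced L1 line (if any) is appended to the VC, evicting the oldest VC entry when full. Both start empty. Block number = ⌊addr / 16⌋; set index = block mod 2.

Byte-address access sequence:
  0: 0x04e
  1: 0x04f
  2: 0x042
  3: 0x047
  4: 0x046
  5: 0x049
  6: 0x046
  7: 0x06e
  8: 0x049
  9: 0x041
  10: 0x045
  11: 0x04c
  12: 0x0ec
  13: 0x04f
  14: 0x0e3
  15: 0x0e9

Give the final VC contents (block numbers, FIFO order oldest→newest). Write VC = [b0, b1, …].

0: 0x4e (blk 4, set 0) → MISS  vc=[]
1: 0x4f (blk 4, set 0) → L1-HIT  vc=[]
2: 0x42 (blk 4, set 0) → L1-HIT  vc=[]
3: 0x47 (blk 4, set 0) → L1-HIT  vc=[]
4: 0x46 (blk 4, set 0) → L1-HIT  vc=[]
5: 0x49 (blk 4, set 0) → L1-HIT  vc=[]
6: 0x46 (blk 4, set 0) → L1-HIT  vc=[]
7: 0x6e (blk 6, set 0) → MISS  vc=[4]
8: 0x49 (blk 4, set 0) → VC-HIT  vc=[6]
9: 0x41 (blk 4, set 0) → L1-HIT  vc=[6]
10: 0x45 (blk 4, set 0) → L1-HIT  vc=[6]
11: 0x4c (blk 4, set 0) → L1-HIT  vc=[6]
12: 0xec (blk 14, set 0) → MISS  vc=[6, 4]
13: 0x4f (blk 4, set 0) → VC-HIT  vc=[6, 14]
14: 0xe3 (blk 14, set 0) → VC-HIT  vc=[6, 4]
15: 0xe9 (blk 14, set 0) → L1-HIT  vc=[6, 4]

VC = [6, 4]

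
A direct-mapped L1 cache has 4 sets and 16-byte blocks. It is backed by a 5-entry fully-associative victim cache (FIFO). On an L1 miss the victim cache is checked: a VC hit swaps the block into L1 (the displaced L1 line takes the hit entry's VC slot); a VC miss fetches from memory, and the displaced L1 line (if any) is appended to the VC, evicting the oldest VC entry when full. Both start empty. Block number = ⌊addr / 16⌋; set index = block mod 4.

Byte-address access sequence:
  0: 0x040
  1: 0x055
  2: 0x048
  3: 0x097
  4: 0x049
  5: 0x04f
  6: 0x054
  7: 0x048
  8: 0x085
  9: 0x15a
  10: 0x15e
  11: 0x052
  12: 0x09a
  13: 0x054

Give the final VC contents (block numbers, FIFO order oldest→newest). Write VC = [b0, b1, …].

VC = [9, 4, 21]

  [0] addr=0x40 blk=4 s=0: MISS | VC []
  [1] addr=0x55 blk=5 s=1: MISS | VC []
  [2] addr=0x48 blk=4 s=0: L1-HIT | VC []
  [3] addr=0x97 blk=9 s=1: MISS | VC [5]
  [4] addr=0x49 blk=4 s=0: L1-HIT | VC [5]
  [5] addr=0x4f blk=4 s=0: L1-HIT | VC [5]
  [6] addr=0x54 blk=5 s=1: VC-HIT | VC [9]
  [7] addr=0x48 blk=4 s=0: L1-HIT | VC [9]
  [8] addr=0x85 blk=8 s=0: MISS | VC [9, 4]
  [9] addr=0x15a blk=21 s=1: MISS | VC [9, 4, 5]
  [10] addr=0x15e blk=21 s=1: L1-HIT | VC [9, 4, 5]
  [11] addr=0x52 blk=5 s=1: VC-HIT | VC [9, 4, 21]
  [12] addr=0x9a blk=9 s=1: VC-HIT | VC [5, 4, 21]
  [13] addr=0x54 blk=5 s=1: VC-HIT | VC [9, 4, 21]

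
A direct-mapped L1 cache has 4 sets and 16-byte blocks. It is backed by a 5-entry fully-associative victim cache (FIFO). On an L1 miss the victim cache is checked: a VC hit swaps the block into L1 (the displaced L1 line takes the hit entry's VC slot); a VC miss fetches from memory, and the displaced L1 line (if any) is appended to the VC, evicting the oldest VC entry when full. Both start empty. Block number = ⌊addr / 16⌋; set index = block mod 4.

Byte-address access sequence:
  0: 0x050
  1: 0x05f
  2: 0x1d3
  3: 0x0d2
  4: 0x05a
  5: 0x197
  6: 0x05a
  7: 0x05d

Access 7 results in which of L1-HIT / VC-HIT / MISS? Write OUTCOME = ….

OUTCOME = L1-HIT

#0 0x50→b5/s1 MISS; vc=[]
#1 0x5f→b5/s1 L1-HIT; vc=[]
#2 0x1d3→b29/s1 MISS; vc=[5]
#3 0xd2→b13/s1 MISS; vc=[5,29]
#4 0x5a→b5/s1 VC-HIT; vc=[13,29]
#5 0x197→b25/s1 MISS; vc=[13,29,5]
#6 0x5a→b5/s1 VC-HIT; vc=[13,29,25]
#7 0x5d→b5/s1 L1-HIT; vc=[13,29,25]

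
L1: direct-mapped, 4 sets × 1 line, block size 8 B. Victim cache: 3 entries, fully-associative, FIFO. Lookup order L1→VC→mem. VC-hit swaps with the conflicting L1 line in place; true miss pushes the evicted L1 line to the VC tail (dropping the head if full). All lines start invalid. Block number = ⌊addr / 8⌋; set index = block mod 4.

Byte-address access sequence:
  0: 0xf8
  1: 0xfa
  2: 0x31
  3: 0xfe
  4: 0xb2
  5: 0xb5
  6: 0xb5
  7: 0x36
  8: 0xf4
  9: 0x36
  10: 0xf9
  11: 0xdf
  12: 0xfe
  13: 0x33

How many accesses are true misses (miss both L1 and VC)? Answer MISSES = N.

0: 0xf8 (blk 31, set 3) → MISS  vc=[]
1: 0xfa (blk 31, set 3) → L1-HIT  vc=[]
2: 0x31 (blk 6, set 2) → MISS  vc=[]
3: 0xfe (blk 31, set 3) → L1-HIT  vc=[]
4: 0xb2 (blk 22, set 2) → MISS  vc=[6]
5: 0xb5 (blk 22, set 2) → L1-HIT  vc=[6]
6: 0xb5 (blk 22, set 2) → L1-HIT  vc=[6]
7: 0x36 (blk 6, set 2) → VC-HIT  vc=[22]
8: 0xf4 (blk 30, set 2) → MISS  vc=[22, 6]
9: 0x36 (blk 6, set 2) → VC-HIT  vc=[22, 30]
10: 0xf9 (blk 31, set 3) → L1-HIT  vc=[22, 30]
11: 0xdf (blk 27, set 3) → MISS  vc=[22, 30, 31]
12: 0xfe (blk 31, set 3) → VC-HIT  vc=[22, 30, 27]
13: 0x33 (blk 6, set 2) → L1-HIT  vc=[22, 30, 27]

MISSES = 5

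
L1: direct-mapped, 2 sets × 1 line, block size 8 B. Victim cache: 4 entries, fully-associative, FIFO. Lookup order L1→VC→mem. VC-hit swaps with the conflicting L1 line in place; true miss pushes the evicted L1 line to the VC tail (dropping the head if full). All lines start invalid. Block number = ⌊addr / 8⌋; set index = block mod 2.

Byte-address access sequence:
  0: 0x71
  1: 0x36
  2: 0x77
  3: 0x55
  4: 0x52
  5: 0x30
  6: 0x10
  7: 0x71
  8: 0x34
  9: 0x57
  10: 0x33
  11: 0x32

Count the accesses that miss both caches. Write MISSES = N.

MISSES = 4

0: 0x71 (blk 14, set 0) → MISS  vc=[]
1: 0x36 (blk 6, set 0) → MISS  vc=[14]
2: 0x77 (blk 14, set 0) → VC-HIT  vc=[6]
3: 0x55 (blk 10, set 0) → MISS  vc=[6, 14]
4: 0x52 (blk 10, set 0) → L1-HIT  vc=[6, 14]
5: 0x30 (blk 6, set 0) → VC-HIT  vc=[10, 14]
6: 0x10 (blk 2, set 0) → MISS  vc=[10, 14, 6]
7: 0x71 (blk 14, set 0) → VC-HIT  vc=[10, 2, 6]
8: 0x34 (blk 6, set 0) → VC-HIT  vc=[10, 2, 14]
9: 0x57 (blk 10, set 0) → VC-HIT  vc=[6, 2, 14]
10: 0x33 (blk 6, set 0) → VC-HIT  vc=[10, 2, 14]
11: 0x32 (blk 6, set 0) → L1-HIT  vc=[10, 2, 14]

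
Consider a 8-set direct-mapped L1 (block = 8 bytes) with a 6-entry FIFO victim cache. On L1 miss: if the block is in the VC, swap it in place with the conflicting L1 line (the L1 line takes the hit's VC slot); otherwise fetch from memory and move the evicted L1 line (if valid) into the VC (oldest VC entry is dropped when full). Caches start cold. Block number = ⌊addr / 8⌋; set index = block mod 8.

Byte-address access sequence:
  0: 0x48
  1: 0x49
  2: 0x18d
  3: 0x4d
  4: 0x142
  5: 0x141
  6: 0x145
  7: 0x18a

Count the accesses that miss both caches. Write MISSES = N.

MISSES = 3

#0 0x48→b9/s1 MISS; vc=[]
#1 0x49→b9/s1 L1-HIT; vc=[]
#2 0x18d→b49/s1 MISS; vc=[9]
#3 0x4d→b9/s1 VC-HIT; vc=[49]
#4 0x142→b40/s0 MISS; vc=[49]
#5 0x141→b40/s0 L1-HIT; vc=[49]
#6 0x145→b40/s0 L1-HIT; vc=[49]
#7 0x18a→b49/s1 VC-HIT; vc=[9]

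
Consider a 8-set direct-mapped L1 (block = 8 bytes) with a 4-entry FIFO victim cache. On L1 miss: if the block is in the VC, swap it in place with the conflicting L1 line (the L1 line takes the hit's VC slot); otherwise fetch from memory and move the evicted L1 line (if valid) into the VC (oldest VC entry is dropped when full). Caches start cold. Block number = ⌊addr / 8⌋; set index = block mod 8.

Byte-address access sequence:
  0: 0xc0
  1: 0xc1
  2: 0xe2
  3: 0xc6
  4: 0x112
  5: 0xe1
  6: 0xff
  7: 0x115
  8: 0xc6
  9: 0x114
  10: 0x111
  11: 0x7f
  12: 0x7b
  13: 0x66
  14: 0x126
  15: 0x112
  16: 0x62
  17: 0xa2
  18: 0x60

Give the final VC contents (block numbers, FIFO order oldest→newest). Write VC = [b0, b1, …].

VC = [31, 28, 36, 20]

#0 0xc0→b24/s0 MISS; vc=[]
#1 0xc1→b24/s0 L1-HIT; vc=[]
#2 0xe2→b28/s4 MISS; vc=[]
#3 0xc6→b24/s0 L1-HIT; vc=[]
#4 0x112→b34/s2 MISS; vc=[]
#5 0xe1→b28/s4 L1-HIT; vc=[]
#6 0xff→b31/s7 MISS; vc=[]
#7 0x115→b34/s2 L1-HIT; vc=[]
#8 0xc6→b24/s0 L1-HIT; vc=[]
#9 0x114→b34/s2 L1-HIT; vc=[]
#10 0x111→b34/s2 L1-HIT; vc=[]
#11 0x7f→b15/s7 MISS; vc=[31]
#12 0x7b→b15/s7 L1-HIT; vc=[31]
#13 0x66→b12/s4 MISS; vc=[31,28]
#14 0x126→b36/s4 MISS; vc=[31,28,12]
#15 0x112→b34/s2 L1-HIT; vc=[31,28,12]
#16 0x62→b12/s4 VC-HIT; vc=[31,28,36]
#17 0xa2→b20/s4 MISS; vc=[31,28,36,12]
#18 0x60→b12/s4 VC-HIT; vc=[31,28,36,20]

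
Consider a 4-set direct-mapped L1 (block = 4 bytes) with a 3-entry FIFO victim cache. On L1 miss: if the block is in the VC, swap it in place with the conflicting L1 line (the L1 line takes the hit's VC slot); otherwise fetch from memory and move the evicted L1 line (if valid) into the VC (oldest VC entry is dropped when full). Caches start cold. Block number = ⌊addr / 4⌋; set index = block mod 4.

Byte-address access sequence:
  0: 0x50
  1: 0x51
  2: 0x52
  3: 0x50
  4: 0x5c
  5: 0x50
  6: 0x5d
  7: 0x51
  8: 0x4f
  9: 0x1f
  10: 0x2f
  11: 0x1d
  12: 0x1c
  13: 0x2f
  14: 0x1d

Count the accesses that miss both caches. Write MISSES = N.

MISSES = 5

0: 0x50 (blk 20, set 0) → MISS  vc=[]
1: 0x51 (blk 20, set 0) → L1-HIT  vc=[]
2: 0x52 (blk 20, set 0) → L1-HIT  vc=[]
3: 0x50 (blk 20, set 0) → L1-HIT  vc=[]
4: 0x5c (blk 23, set 3) → MISS  vc=[]
5: 0x50 (blk 20, set 0) → L1-HIT  vc=[]
6: 0x5d (blk 23, set 3) → L1-HIT  vc=[]
7: 0x51 (blk 20, set 0) → L1-HIT  vc=[]
8: 0x4f (blk 19, set 3) → MISS  vc=[23]
9: 0x1f (blk 7, set 3) → MISS  vc=[23, 19]
10: 0x2f (blk 11, set 3) → MISS  vc=[23, 19, 7]
11: 0x1d (blk 7, set 3) → VC-HIT  vc=[23, 19, 11]
12: 0x1c (blk 7, set 3) → L1-HIT  vc=[23, 19, 11]
13: 0x2f (blk 11, set 3) → VC-HIT  vc=[23, 19, 7]
14: 0x1d (blk 7, set 3) → VC-HIT  vc=[23, 19, 11]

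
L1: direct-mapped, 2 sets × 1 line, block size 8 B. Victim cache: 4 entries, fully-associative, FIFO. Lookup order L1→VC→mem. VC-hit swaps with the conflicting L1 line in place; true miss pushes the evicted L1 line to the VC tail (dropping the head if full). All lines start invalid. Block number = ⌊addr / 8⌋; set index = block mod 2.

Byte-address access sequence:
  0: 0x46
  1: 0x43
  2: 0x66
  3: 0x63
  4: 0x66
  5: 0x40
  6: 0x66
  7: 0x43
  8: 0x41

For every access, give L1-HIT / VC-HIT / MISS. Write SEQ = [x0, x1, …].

#0 0x46→b8/s0 MISS; vc=[]
#1 0x43→b8/s0 L1-HIT; vc=[]
#2 0x66→b12/s0 MISS; vc=[8]
#3 0x63→b12/s0 L1-HIT; vc=[8]
#4 0x66→b12/s0 L1-HIT; vc=[8]
#5 0x40→b8/s0 VC-HIT; vc=[12]
#6 0x66→b12/s0 VC-HIT; vc=[8]
#7 0x43→b8/s0 VC-HIT; vc=[12]
#8 0x41→b8/s0 L1-HIT; vc=[12]

SEQ = [MISS, L1-HIT, MISS, L1-HIT, L1-HIT, VC-HIT, VC-HIT, VC-HIT, L1-HIT]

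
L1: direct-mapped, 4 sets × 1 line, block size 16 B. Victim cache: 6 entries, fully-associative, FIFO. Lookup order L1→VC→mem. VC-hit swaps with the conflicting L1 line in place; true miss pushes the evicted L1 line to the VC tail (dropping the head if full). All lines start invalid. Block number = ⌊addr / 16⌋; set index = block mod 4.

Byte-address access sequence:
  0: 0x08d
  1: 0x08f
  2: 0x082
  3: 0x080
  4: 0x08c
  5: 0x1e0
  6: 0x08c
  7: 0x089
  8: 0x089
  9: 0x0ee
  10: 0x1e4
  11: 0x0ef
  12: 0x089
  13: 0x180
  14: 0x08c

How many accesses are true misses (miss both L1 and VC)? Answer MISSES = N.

#0 0x8d→b8/s0 MISS; vc=[]
#1 0x8f→b8/s0 L1-HIT; vc=[]
#2 0x82→b8/s0 L1-HIT; vc=[]
#3 0x80→b8/s0 L1-HIT; vc=[]
#4 0x8c→b8/s0 L1-HIT; vc=[]
#5 0x1e0→b30/s2 MISS; vc=[]
#6 0x8c→b8/s0 L1-HIT; vc=[]
#7 0x89→b8/s0 L1-HIT; vc=[]
#8 0x89→b8/s0 L1-HIT; vc=[]
#9 0xee→b14/s2 MISS; vc=[30]
#10 0x1e4→b30/s2 VC-HIT; vc=[14]
#11 0xef→b14/s2 VC-HIT; vc=[30]
#12 0x89→b8/s0 L1-HIT; vc=[30]
#13 0x180→b24/s0 MISS; vc=[30,8]
#14 0x8c→b8/s0 VC-HIT; vc=[30,24]

MISSES = 4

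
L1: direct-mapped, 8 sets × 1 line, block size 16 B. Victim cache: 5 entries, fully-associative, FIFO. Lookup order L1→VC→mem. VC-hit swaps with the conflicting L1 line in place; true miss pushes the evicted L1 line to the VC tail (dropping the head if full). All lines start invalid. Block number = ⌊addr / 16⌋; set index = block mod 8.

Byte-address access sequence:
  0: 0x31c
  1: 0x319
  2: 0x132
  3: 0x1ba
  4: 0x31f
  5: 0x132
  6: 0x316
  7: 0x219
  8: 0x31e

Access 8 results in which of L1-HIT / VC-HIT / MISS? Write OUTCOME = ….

OUTCOME = VC-HIT

#0 0x31c→b49/s1 MISS; vc=[]
#1 0x319→b49/s1 L1-HIT; vc=[]
#2 0x132→b19/s3 MISS; vc=[]
#3 0x1ba→b27/s3 MISS; vc=[19]
#4 0x31f→b49/s1 L1-HIT; vc=[19]
#5 0x132→b19/s3 VC-HIT; vc=[27]
#6 0x316→b49/s1 L1-HIT; vc=[27]
#7 0x219→b33/s1 MISS; vc=[27,49]
#8 0x31e→b49/s1 VC-HIT; vc=[27,33]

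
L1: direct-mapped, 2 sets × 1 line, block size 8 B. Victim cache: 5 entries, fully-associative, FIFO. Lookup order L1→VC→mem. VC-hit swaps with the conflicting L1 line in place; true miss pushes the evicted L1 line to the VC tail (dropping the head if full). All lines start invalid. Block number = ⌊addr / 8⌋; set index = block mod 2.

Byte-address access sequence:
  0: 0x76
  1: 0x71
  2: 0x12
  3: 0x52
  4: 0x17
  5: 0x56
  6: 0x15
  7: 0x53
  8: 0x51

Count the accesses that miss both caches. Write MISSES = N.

MISSES = 3

#0 0x76→b14/s0 MISS; vc=[]
#1 0x71→b14/s0 L1-HIT; vc=[]
#2 0x12→b2/s0 MISS; vc=[14]
#3 0x52→b10/s0 MISS; vc=[14,2]
#4 0x17→b2/s0 VC-HIT; vc=[14,10]
#5 0x56→b10/s0 VC-HIT; vc=[14,2]
#6 0x15→b2/s0 VC-HIT; vc=[14,10]
#7 0x53→b10/s0 VC-HIT; vc=[14,2]
#8 0x51→b10/s0 L1-HIT; vc=[14,2]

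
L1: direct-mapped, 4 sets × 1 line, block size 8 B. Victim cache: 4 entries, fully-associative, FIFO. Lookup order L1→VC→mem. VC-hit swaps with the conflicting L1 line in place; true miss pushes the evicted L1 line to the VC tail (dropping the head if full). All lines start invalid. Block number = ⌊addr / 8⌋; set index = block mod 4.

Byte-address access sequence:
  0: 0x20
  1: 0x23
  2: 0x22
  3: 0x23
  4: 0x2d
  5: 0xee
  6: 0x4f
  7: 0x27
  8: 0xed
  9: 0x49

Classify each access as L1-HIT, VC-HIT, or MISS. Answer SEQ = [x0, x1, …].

SEQ = [MISS, L1-HIT, L1-HIT, L1-HIT, MISS, MISS, MISS, L1-HIT, VC-HIT, VC-HIT]

0: 0x20 (blk 4, set 0) → MISS  vc=[]
1: 0x23 (blk 4, set 0) → L1-HIT  vc=[]
2: 0x22 (blk 4, set 0) → L1-HIT  vc=[]
3: 0x23 (blk 4, set 0) → L1-HIT  vc=[]
4: 0x2d (blk 5, set 1) → MISS  vc=[]
5: 0xee (blk 29, set 1) → MISS  vc=[5]
6: 0x4f (blk 9, set 1) → MISS  vc=[5, 29]
7: 0x27 (blk 4, set 0) → L1-HIT  vc=[5, 29]
8: 0xed (blk 29, set 1) → VC-HIT  vc=[5, 9]
9: 0x49 (blk 9, set 1) → VC-HIT  vc=[5, 29]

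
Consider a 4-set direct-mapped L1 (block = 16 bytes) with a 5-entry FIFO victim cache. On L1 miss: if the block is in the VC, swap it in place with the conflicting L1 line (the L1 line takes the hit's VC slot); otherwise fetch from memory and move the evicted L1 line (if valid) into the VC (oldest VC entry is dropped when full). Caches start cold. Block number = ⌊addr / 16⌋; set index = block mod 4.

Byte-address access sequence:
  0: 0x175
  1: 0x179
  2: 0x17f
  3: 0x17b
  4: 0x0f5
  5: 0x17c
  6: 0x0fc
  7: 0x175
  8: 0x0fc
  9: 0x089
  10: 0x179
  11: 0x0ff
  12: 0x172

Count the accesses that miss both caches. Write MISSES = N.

#0 0x175→b23/s3 MISS; vc=[]
#1 0x179→b23/s3 L1-HIT; vc=[]
#2 0x17f→b23/s3 L1-HIT; vc=[]
#3 0x17b→b23/s3 L1-HIT; vc=[]
#4 0xf5→b15/s3 MISS; vc=[23]
#5 0x17c→b23/s3 VC-HIT; vc=[15]
#6 0xfc→b15/s3 VC-HIT; vc=[23]
#7 0x175→b23/s3 VC-HIT; vc=[15]
#8 0xfc→b15/s3 VC-HIT; vc=[23]
#9 0x89→b8/s0 MISS; vc=[23]
#10 0x179→b23/s3 VC-HIT; vc=[15]
#11 0xff→b15/s3 VC-HIT; vc=[23]
#12 0x172→b23/s3 VC-HIT; vc=[15]

MISSES = 3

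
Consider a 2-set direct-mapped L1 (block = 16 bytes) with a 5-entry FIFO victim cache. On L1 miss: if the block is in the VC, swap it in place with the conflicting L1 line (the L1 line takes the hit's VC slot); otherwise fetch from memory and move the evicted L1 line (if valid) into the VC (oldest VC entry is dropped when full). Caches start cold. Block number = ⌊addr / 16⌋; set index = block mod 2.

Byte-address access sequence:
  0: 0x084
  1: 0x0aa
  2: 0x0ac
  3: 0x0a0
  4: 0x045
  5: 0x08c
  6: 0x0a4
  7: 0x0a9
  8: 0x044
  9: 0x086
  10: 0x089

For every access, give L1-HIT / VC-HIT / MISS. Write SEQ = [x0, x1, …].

0: 0x84 (blk 8, set 0) → MISS  vc=[]
1: 0xaa (blk 10, set 0) → MISS  vc=[8]
2: 0xac (blk 10, set 0) → L1-HIT  vc=[8]
3: 0xa0 (blk 10, set 0) → L1-HIT  vc=[8]
4: 0x45 (blk 4, set 0) → MISS  vc=[8, 10]
5: 0x8c (blk 8, set 0) → VC-HIT  vc=[4, 10]
6: 0xa4 (blk 10, set 0) → VC-HIT  vc=[4, 8]
7: 0xa9 (blk 10, set 0) → L1-HIT  vc=[4, 8]
8: 0x44 (blk 4, set 0) → VC-HIT  vc=[10, 8]
9: 0x86 (blk 8, set 0) → VC-HIT  vc=[10, 4]
10: 0x89 (blk 8, set 0) → L1-HIT  vc=[10, 4]

SEQ = [MISS, MISS, L1-HIT, L1-HIT, MISS, VC-HIT, VC-HIT, L1-HIT, VC-HIT, VC-HIT, L1-HIT]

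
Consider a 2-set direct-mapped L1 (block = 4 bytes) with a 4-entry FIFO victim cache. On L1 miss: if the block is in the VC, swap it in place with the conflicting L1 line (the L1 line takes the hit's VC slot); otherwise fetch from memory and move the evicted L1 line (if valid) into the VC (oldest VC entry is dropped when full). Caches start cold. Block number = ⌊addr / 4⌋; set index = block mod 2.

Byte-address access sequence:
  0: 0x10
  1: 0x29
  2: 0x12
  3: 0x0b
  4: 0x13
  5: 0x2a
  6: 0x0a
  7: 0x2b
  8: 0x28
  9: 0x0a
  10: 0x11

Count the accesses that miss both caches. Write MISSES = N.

MISSES = 3

  [0] addr=0x10 blk=4 s=0: MISS | VC []
  [1] addr=0x29 blk=10 s=0: MISS | VC [4]
  [2] addr=0x12 blk=4 s=0: VC-HIT | VC [10]
  [3] addr=0xb blk=2 s=0: MISS | VC [10, 4]
  [4] addr=0x13 blk=4 s=0: VC-HIT | VC [10, 2]
  [5] addr=0x2a blk=10 s=0: VC-HIT | VC [4, 2]
  [6] addr=0xa blk=2 s=0: VC-HIT | VC [4, 10]
  [7] addr=0x2b blk=10 s=0: VC-HIT | VC [4, 2]
  [8] addr=0x28 blk=10 s=0: L1-HIT | VC [4, 2]
  [9] addr=0xa blk=2 s=0: VC-HIT | VC [4, 10]
  [10] addr=0x11 blk=4 s=0: VC-HIT | VC [2, 10]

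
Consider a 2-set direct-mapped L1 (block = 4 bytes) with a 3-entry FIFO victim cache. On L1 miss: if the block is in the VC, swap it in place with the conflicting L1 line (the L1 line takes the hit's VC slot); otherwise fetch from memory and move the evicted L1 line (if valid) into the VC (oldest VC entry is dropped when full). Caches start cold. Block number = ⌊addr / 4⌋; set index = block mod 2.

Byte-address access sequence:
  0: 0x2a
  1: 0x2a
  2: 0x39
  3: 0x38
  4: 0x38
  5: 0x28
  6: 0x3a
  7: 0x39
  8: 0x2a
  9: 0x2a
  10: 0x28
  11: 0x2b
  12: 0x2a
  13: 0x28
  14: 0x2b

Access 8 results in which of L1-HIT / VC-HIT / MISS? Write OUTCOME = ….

#0 0x2a→b10/s0 MISS; vc=[]
#1 0x2a→b10/s0 L1-HIT; vc=[]
#2 0x39→b14/s0 MISS; vc=[10]
#3 0x38→b14/s0 L1-HIT; vc=[10]
#4 0x38→b14/s0 L1-HIT; vc=[10]
#5 0x28→b10/s0 VC-HIT; vc=[14]
#6 0x3a→b14/s0 VC-HIT; vc=[10]
#7 0x39→b14/s0 L1-HIT; vc=[10]
#8 0x2a→b10/s0 VC-HIT; vc=[14]
#9 0x2a→b10/s0 L1-HIT; vc=[14]
#10 0x28→b10/s0 L1-HIT; vc=[14]
#11 0x2b→b10/s0 L1-HIT; vc=[14]
#12 0x2a→b10/s0 L1-HIT; vc=[14]
#13 0x28→b10/s0 L1-HIT; vc=[14]
#14 0x2b→b10/s0 L1-HIT; vc=[14]

OUTCOME = VC-HIT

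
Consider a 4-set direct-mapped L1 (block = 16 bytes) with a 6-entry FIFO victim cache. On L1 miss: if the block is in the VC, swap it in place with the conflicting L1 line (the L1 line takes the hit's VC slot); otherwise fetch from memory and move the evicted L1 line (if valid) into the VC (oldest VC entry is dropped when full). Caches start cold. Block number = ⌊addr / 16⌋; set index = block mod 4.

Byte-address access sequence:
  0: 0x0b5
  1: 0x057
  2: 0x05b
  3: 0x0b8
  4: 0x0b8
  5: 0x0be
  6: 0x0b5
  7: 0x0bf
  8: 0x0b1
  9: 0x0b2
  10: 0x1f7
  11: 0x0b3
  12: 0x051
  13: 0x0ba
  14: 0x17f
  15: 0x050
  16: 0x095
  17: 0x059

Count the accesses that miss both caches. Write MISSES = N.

MISSES = 5

#0 0xb5→b11/s3 MISS; vc=[]
#1 0x57→b5/s1 MISS; vc=[]
#2 0x5b→b5/s1 L1-HIT; vc=[]
#3 0xb8→b11/s3 L1-HIT; vc=[]
#4 0xb8→b11/s3 L1-HIT; vc=[]
#5 0xbe→b11/s3 L1-HIT; vc=[]
#6 0xb5→b11/s3 L1-HIT; vc=[]
#7 0xbf→b11/s3 L1-HIT; vc=[]
#8 0xb1→b11/s3 L1-HIT; vc=[]
#9 0xb2→b11/s3 L1-HIT; vc=[]
#10 0x1f7→b31/s3 MISS; vc=[11]
#11 0xb3→b11/s3 VC-HIT; vc=[31]
#12 0x51→b5/s1 L1-HIT; vc=[31]
#13 0xba→b11/s3 L1-HIT; vc=[31]
#14 0x17f→b23/s3 MISS; vc=[31,11]
#15 0x50→b5/s1 L1-HIT; vc=[31,11]
#16 0x95→b9/s1 MISS; vc=[31,11,5]
#17 0x59→b5/s1 VC-HIT; vc=[31,11,9]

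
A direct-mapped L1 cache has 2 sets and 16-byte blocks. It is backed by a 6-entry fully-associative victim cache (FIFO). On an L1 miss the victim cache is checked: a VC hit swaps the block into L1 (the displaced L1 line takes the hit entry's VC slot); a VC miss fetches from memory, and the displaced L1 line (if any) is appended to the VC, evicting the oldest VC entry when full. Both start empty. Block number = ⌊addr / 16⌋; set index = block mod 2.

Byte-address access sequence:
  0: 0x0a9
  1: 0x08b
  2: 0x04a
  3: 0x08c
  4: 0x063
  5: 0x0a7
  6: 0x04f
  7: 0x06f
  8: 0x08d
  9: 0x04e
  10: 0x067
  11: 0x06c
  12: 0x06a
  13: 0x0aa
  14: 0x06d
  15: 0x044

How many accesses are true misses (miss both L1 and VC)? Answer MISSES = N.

MISSES = 4

#0 0xa9→b10/s0 MISS; vc=[]
#1 0x8b→b8/s0 MISS; vc=[10]
#2 0x4a→b4/s0 MISS; vc=[10,8]
#3 0x8c→b8/s0 VC-HIT; vc=[10,4]
#4 0x63→b6/s0 MISS; vc=[10,4,8]
#5 0xa7→b10/s0 VC-HIT; vc=[6,4,8]
#6 0x4f→b4/s0 VC-HIT; vc=[6,10,8]
#7 0x6f→b6/s0 VC-HIT; vc=[4,10,8]
#8 0x8d→b8/s0 VC-HIT; vc=[4,10,6]
#9 0x4e→b4/s0 VC-HIT; vc=[8,10,6]
#10 0x67→b6/s0 VC-HIT; vc=[8,10,4]
#11 0x6c→b6/s0 L1-HIT; vc=[8,10,4]
#12 0x6a→b6/s0 L1-HIT; vc=[8,10,4]
#13 0xaa→b10/s0 VC-HIT; vc=[8,6,4]
#14 0x6d→b6/s0 VC-HIT; vc=[8,10,4]
#15 0x44→b4/s0 VC-HIT; vc=[8,10,6]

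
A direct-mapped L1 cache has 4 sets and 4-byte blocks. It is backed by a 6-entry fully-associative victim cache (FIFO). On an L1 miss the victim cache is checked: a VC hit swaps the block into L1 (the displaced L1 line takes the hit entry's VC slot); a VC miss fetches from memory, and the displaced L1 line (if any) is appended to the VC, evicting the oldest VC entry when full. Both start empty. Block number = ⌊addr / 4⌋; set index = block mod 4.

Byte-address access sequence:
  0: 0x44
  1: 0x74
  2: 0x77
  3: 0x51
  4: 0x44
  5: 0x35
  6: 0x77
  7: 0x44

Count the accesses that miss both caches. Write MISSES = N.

  [0] addr=0x44 blk=17 s=1: MISS | VC []
  [1] addr=0x74 blk=29 s=1: MISS | VC [17]
  [2] addr=0x77 blk=29 s=1: L1-HIT | VC [17]
  [3] addr=0x51 blk=20 s=0: MISS | VC [17]
  [4] addr=0x44 blk=17 s=1: VC-HIT | VC [29]
  [5] addr=0x35 blk=13 s=1: MISS | VC [29, 17]
  [6] addr=0x77 blk=29 s=1: VC-HIT | VC [13, 17]
  [7] addr=0x44 blk=17 s=1: VC-HIT | VC [13, 29]

MISSES = 4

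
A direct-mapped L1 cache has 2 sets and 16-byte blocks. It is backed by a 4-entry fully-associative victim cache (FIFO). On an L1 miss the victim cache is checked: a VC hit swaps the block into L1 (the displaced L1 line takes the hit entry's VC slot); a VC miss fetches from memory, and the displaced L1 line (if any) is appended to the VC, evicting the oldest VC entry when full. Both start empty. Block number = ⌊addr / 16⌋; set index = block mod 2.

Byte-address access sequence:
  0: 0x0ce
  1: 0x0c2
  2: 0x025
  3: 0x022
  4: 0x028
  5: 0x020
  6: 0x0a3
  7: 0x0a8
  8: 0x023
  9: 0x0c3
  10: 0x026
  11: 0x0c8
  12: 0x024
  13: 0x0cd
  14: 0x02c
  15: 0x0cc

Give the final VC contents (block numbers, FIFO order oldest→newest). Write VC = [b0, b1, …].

VC = [2, 10]

#0 0xce→b12/s0 MISS; vc=[]
#1 0xc2→b12/s0 L1-HIT; vc=[]
#2 0x25→b2/s0 MISS; vc=[12]
#3 0x22→b2/s0 L1-HIT; vc=[12]
#4 0x28→b2/s0 L1-HIT; vc=[12]
#5 0x20→b2/s0 L1-HIT; vc=[12]
#6 0xa3→b10/s0 MISS; vc=[12,2]
#7 0xa8→b10/s0 L1-HIT; vc=[12,2]
#8 0x23→b2/s0 VC-HIT; vc=[12,10]
#9 0xc3→b12/s0 VC-HIT; vc=[2,10]
#10 0x26→b2/s0 VC-HIT; vc=[12,10]
#11 0xc8→b12/s0 VC-HIT; vc=[2,10]
#12 0x24→b2/s0 VC-HIT; vc=[12,10]
#13 0xcd→b12/s0 VC-HIT; vc=[2,10]
#14 0x2c→b2/s0 VC-HIT; vc=[12,10]
#15 0xcc→b12/s0 VC-HIT; vc=[2,10]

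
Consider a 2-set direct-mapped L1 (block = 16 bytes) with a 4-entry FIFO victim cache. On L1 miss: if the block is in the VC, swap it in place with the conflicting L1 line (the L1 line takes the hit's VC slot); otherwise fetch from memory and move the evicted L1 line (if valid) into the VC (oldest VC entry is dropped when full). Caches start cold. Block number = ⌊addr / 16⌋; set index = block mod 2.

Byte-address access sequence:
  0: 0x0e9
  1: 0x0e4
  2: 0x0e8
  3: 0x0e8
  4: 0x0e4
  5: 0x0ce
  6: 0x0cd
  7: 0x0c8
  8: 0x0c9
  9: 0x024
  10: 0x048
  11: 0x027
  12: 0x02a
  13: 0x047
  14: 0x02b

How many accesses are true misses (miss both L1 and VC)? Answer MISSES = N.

#0 0xe9→b14/s0 MISS; vc=[]
#1 0xe4→b14/s0 L1-HIT; vc=[]
#2 0xe8→b14/s0 L1-HIT; vc=[]
#3 0xe8→b14/s0 L1-HIT; vc=[]
#4 0xe4→b14/s0 L1-HIT; vc=[]
#5 0xce→b12/s0 MISS; vc=[14]
#6 0xcd→b12/s0 L1-HIT; vc=[14]
#7 0xc8→b12/s0 L1-HIT; vc=[14]
#8 0xc9→b12/s0 L1-HIT; vc=[14]
#9 0x24→b2/s0 MISS; vc=[14,12]
#10 0x48→b4/s0 MISS; vc=[14,12,2]
#11 0x27→b2/s0 VC-HIT; vc=[14,12,4]
#12 0x2a→b2/s0 L1-HIT; vc=[14,12,4]
#13 0x47→b4/s0 VC-HIT; vc=[14,12,2]
#14 0x2b→b2/s0 VC-HIT; vc=[14,12,4]

MISSES = 4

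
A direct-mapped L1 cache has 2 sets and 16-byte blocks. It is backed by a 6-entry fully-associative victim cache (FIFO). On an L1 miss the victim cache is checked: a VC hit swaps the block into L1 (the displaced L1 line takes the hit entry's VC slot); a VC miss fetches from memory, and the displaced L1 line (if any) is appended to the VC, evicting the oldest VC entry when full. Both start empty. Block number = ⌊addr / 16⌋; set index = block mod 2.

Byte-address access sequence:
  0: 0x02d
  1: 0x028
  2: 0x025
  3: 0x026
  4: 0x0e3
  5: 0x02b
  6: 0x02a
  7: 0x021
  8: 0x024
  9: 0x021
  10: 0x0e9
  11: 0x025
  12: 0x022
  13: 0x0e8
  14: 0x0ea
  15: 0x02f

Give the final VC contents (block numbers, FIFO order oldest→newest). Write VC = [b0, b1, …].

0: 0x2d (blk 2, set 0) → MISS  vc=[]
1: 0x28 (blk 2, set 0) → L1-HIT  vc=[]
2: 0x25 (blk 2, set 0) → L1-HIT  vc=[]
3: 0x26 (blk 2, set 0) → L1-HIT  vc=[]
4: 0xe3 (blk 14, set 0) → MISS  vc=[2]
5: 0x2b (blk 2, set 0) → VC-HIT  vc=[14]
6: 0x2a (blk 2, set 0) → L1-HIT  vc=[14]
7: 0x21 (blk 2, set 0) → L1-HIT  vc=[14]
8: 0x24 (blk 2, set 0) → L1-HIT  vc=[14]
9: 0x21 (blk 2, set 0) → L1-HIT  vc=[14]
10: 0xe9 (blk 14, set 0) → VC-HIT  vc=[2]
11: 0x25 (blk 2, set 0) → VC-HIT  vc=[14]
12: 0x22 (blk 2, set 0) → L1-HIT  vc=[14]
13: 0xe8 (blk 14, set 0) → VC-HIT  vc=[2]
14: 0xea (blk 14, set 0) → L1-HIT  vc=[2]
15: 0x2f (blk 2, set 0) → VC-HIT  vc=[14]

VC = [14]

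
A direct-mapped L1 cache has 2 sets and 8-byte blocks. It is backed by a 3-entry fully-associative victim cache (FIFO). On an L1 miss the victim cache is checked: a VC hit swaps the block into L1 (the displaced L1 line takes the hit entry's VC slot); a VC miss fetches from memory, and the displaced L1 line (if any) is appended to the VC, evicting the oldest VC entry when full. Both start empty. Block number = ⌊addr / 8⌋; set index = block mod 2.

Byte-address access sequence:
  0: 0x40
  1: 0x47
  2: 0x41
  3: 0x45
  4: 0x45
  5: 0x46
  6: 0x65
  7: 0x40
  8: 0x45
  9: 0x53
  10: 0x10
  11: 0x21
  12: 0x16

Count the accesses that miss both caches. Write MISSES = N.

MISSES = 5

  [0] addr=0x40 blk=8 s=0: MISS | VC []
  [1] addr=0x47 blk=8 s=0: L1-HIT | VC []
  [2] addr=0x41 blk=8 s=0: L1-HIT | VC []
  [3] addr=0x45 blk=8 s=0: L1-HIT | VC []
  [4] addr=0x45 blk=8 s=0: L1-HIT | VC []
  [5] addr=0x46 blk=8 s=0: L1-HIT | VC []
  [6] addr=0x65 blk=12 s=0: MISS | VC [8]
  [7] addr=0x40 blk=8 s=0: VC-HIT | VC [12]
  [8] addr=0x45 blk=8 s=0: L1-HIT | VC [12]
  [9] addr=0x53 blk=10 s=0: MISS | VC [12, 8]
  [10] addr=0x10 blk=2 s=0: MISS | VC [12, 8, 10]
  [11] addr=0x21 blk=4 s=0: MISS | VC [8, 10, 2]
  [12] addr=0x16 blk=2 s=0: VC-HIT | VC [8, 10, 4]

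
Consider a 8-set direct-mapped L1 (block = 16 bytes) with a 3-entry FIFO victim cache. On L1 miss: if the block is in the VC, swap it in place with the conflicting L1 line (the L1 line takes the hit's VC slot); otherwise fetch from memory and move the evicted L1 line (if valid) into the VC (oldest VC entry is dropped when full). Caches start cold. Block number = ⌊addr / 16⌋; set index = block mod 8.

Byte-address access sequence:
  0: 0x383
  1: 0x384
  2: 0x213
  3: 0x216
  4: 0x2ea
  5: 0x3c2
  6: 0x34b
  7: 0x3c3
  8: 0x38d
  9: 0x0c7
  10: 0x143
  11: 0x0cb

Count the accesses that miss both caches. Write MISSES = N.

  [0] addr=0x383 blk=56 s=0: MISS | VC []
  [1] addr=0x384 blk=56 s=0: L1-HIT | VC []
  [2] addr=0x213 blk=33 s=1: MISS | VC []
  [3] addr=0x216 blk=33 s=1: L1-HIT | VC []
  [4] addr=0x2ea blk=46 s=6: MISS | VC []
  [5] addr=0x3c2 blk=60 s=4: MISS | VC []
  [6] addr=0x34b blk=52 s=4: MISS | VC [60]
  [7] addr=0x3c3 blk=60 s=4: VC-HIT | VC [52]
  [8] addr=0x38d blk=56 s=0: L1-HIT | VC [52]
  [9] addr=0xc7 blk=12 s=4: MISS | VC [52, 60]
  [10] addr=0x143 blk=20 s=4: MISS | VC [52, 60, 12]
  [11] addr=0xcb blk=12 s=4: VC-HIT | VC [52, 60, 20]

MISSES = 7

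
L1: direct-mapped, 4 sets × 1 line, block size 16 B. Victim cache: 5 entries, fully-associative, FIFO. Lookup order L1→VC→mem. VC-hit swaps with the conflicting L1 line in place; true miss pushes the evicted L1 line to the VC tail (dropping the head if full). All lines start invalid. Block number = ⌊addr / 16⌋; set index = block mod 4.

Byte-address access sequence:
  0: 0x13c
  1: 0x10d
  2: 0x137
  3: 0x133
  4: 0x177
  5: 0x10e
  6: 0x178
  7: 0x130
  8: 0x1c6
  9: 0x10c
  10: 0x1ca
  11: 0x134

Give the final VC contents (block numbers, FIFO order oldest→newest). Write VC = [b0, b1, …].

VC = [23, 16]

#0 0x13c→b19/s3 MISS; vc=[]
#1 0x10d→b16/s0 MISS; vc=[]
#2 0x137→b19/s3 L1-HIT; vc=[]
#3 0x133→b19/s3 L1-HIT; vc=[]
#4 0x177→b23/s3 MISS; vc=[19]
#5 0x10e→b16/s0 L1-HIT; vc=[19]
#6 0x178→b23/s3 L1-HIT; vc=[19]
#7 0x130→b19/s3 VC-HIT; vc=[23]
#8 0x1c6→b28/s0 MISS; vc=[23,16]
#9 0x10c→b16/s0 VC-HIT; vc=[23,28]
#10 0x1ca→b28/s0 VC-HIT; vc=[23,16]
#11 0x134→b19/s3 L1-HIT; vc=[23,16]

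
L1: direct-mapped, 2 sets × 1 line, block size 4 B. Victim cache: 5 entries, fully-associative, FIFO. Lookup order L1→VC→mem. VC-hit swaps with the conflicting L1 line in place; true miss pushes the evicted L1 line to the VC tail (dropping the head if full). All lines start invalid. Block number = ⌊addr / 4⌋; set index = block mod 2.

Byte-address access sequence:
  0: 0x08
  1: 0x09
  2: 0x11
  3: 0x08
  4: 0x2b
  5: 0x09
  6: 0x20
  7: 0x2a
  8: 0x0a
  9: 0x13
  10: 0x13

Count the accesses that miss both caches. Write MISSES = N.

0: 0x8 (blk 2, set 0) → MISS  vc=[]
1: 0x9 (blk 2, set 0) → L1-HIT  vc=[]
2: 0x11 (blk 4, set 0) → MISS  vc=[2]
3: 0x8 (blk 2, set 0) → VC-HIT  vc=[4]
4: 0x2b (blk 10, set 0) → MISS  vc=[4, 2]
5: 0x9 (blk 2, set 0) → VC-HIT  vc=[4, 10]
6: 0x20 (blk 8, set 0) → MISS  vc=[4, 10, 2]
7: 0x2a (blk 10, set 0) → VC-HIT  vc=[4, 8, 2]
8: 0xa (blk 2, set 0) → VC-HIT  vc=[4, 8, 10]
9: 0x13 (blk 4, set 0) → VC-HIT  vc=[2, 8, 10]
10: 0x13 (blk 4, set 0) → L1-HIT  vc=[2, 8, 10]

MISSES = 4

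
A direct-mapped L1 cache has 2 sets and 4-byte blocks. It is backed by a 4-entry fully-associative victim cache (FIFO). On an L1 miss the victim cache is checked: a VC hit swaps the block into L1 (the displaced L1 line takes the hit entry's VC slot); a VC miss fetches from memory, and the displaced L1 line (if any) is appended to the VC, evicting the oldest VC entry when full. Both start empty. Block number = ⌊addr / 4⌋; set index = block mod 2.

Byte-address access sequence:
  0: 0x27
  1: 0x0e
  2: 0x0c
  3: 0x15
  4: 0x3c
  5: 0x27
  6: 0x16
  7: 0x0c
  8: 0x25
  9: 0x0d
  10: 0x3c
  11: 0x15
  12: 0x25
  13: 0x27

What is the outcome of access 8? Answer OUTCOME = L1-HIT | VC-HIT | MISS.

OUTCOME = VC-HIT

  [0] addr=0x27 blk=9 s=1: MISS | VC []
  [1] addr=0xe blk=3 s=1: MISS | VC [9]
  [2] addr=0xc blk=3 s=1: L1-HIT | VC [9]
  [3] addr=0x15 blk=5 s=1: MISS | VC [9, 3]
  [4] addr=0x3c blk=15 s=1: MISS | VC [9, 3, 5]
  [5] addr=0x27 blk=9 s=1: VC-HIT | VC [15, 3, 5]
  [6] addr=0x16 blk=5 s=1: VC-HIT | VC [15, 3, 9]
  [7] addr=0xc blk=3 s=1: VC-HIT | VC [15, 5, 9]
  [8] addr=0x25 blk=9 s=1: VC-HIT | VC [15, 5, 3]
  [9] addr=0xd blk=3 s=1: VC-HIT | VC [15, 5, 9]
  [10] addr=0x3c blk=15 s=1: VC-HIT | VC [3, 5, 9]
  [11] addr=0x15 blk=5 s=1: VC-HIT | VC [3, 15, 9]
  [12] addr=0x25 blk=9 s=1: VC-HIT | VC [3, 15, 5]
  [13] addr=0x27 blk=9 s=1: L1-HIT | VC [3, 15, 5]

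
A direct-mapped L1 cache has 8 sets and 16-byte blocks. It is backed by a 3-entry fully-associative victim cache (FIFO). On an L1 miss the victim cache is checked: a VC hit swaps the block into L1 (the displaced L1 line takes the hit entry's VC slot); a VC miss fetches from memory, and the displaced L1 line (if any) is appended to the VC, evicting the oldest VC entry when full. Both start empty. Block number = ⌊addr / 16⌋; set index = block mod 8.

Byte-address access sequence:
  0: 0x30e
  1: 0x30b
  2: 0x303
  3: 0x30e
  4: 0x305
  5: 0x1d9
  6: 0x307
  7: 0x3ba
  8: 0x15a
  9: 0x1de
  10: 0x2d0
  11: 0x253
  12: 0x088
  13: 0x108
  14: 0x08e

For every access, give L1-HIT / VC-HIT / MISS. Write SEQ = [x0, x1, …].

  [0] addr=0x30e blk=48 s=0: MISS | VC []
  [1] addr=0x30b blk=48 s=0: L1-HIT | VC []
  [2] addr=0x303 blk=48 s=0: L1-HIT | VC []
  [3] addr=0x30e blk=48 s=0: L1-HIT | VC []
  [4] addr=0x305 blk=48 s=0: L1-HIT | VC []
  [5] addr=0x1d9 blk=29 s=5: MISS | VC []
  [6] addr=0x307 blk=48 s=0: L1-HIT | VC []
  [7] addr=0x3ba blk=59 s=3: MISS | VC []
  [8] addr=0x15a blk=21 s=5: MISS | VC [29]
  [9] addr=0x1de blk=29 s=5: VC-HIT | VC [21]
  [10] addr=0x2d0 blk=45 s=5: MISS | VC [21, 29]
  [11] addr=0x253 blk=37 s=5: MISS | VC [21, 29, 45]
  [12] addr=0x88 blk=8 s=0: MISS | VC [29, 45, 48]
  [13] addr=0x108 blk=16 s=0: MISS | VC [45, 48, 8]
  [14] addr=0x8e blk=8 s=0: VC-HIT | VC [45, 48, 16]

SEQ = [MISS, L1-HIT, L1-HIT, L1-HIT, L1-HIT, MISS, L1-HIT, MISS, MISS, VC-HIT, MISS, MISS, MISS, MISS, VC-HIT]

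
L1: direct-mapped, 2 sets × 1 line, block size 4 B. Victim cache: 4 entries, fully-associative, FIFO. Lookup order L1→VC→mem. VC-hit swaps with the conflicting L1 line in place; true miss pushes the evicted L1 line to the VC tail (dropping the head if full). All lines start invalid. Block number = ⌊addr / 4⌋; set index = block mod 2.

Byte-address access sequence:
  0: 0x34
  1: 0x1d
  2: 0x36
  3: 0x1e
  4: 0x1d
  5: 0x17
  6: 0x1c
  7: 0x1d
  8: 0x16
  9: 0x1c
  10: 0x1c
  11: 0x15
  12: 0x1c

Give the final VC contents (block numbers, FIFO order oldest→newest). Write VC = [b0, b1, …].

0: 0x34 (blk 13, set 1) → MISS  vc=[]
1: 0x1d (blk 7, set 1) → MISS  vc=[13]
2: 0x36 (blk 13, set 1) → VC-HIT  vc=[7]
3: 0x1e (blk 7, set 1) → VC-HIT  vc=[13]
4: 0x1d (blk 7, set 1) → L1-HIT  vc=[13]
5: 0x17 (blk 5, set 1) → MISS  vc=[13, 7]
6: 0x1c (blk 7, set 1) → VC-HIT  vc=[13, 5]
7: 0x1d (blk 7, set 1) → L1-HIT  vc=[13, 5]
8: 0x16 (blk 5, set 1) → VC-HIT  vc=[13, 7]
9: 0x1c (blk 7, set 1) → VC-HIT  vc=[13, 5]
10: 0x1c (blk 7, set 1) → L1-HIT  vc=[13, 5]
11: 0x15 (blk 5, set 1) → VC-HIT  vc=[13, 7]
12: 0x1c (blk 7, set 1) → VC-HIT  vc=[13, 5]

VC = [13, 5]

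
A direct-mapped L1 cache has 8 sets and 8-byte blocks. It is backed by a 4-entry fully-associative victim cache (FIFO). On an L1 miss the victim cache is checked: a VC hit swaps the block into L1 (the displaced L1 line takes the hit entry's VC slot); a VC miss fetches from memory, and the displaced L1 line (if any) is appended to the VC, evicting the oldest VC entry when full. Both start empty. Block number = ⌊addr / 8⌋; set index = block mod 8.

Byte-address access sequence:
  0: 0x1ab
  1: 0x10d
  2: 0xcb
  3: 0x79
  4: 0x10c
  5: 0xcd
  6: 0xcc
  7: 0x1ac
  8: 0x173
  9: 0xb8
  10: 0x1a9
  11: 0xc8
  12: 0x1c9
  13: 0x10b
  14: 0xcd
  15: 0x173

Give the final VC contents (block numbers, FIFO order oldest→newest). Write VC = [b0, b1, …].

0: 0x1ab (blk 53, set 5) → MISS  vc=[]
1: 0x10d (blk 33, set 1) → MISS  vc=[]
2: 0xcb (blk 25, set 1) → MISS  vc=[33]
3: 0x79 (blk 15, set 7) → MISS  vc=[33]
4: 0x10c (blk 33, set 1) → VC-HIT  vc=[25]
5: 0xcd (blk 25, set 1) → VC-HIT  vc=[33]
6: 0xcc (blk 25, set 1) → L1-HIT  vc=[33]
7: 0x1ac (blk 53, set 5) → L1-HIT  vc=[33]
8: 0x173 (blk 46, set 6) → MISS  vc=[33]
9: 0xb8 (blk 23, set 7) → MISS  vc=[33, 15]
10: 0x1a9 (blk 53, set 5) → L1-HIT  vc=[33, 15]
11: 0xc8 (blk 25, set 1) → L1-HIT  vc=[33, 15]
12: 0x1c9 (blk 57, set 1) → MISS  vc=[33, 15, 25]
13: 0x10b (blk 33, set 1) → VC-HIT  vc=[57, 15, 25]
14: 0xcd (blk 25, set 1) → VC-HIT  vc=[57, 15, 33]
15: 0x173 (blk 46, set 6) → L1-HIT  vc=[57, 15, 33]

VC = [57, 15, 33]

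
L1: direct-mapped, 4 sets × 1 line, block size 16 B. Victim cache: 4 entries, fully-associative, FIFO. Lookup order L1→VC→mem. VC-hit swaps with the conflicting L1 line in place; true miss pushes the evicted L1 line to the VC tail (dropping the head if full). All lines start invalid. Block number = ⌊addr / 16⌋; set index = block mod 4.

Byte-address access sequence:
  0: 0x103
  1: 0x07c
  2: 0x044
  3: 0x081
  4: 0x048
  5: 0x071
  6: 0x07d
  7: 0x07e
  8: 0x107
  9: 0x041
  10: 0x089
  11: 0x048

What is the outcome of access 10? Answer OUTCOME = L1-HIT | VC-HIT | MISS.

OUTCOME = VC-HIT

0: 0x103 (blk 16, set 0) → MISS  vc=[]
1: 0x7c (blk 7, set 3) → MISS  vc=[]
2: 0x44 (blk 4, set 0) → MISS  vc=[16]
3: 0x81 (blk 8, set 0) → MISS  vc=[16, 4]
4: 0x48 (blk 4, set 0) → VC-HIT  vc=[16, 8]
5: 0x71 (blk 7, set 3) → L1-HIT  vc=[16, 8]
6: 0x7d (blk 7, set 3) → L1-HIT  vc=[16, 8]
7: 0x7e (blk 7, set 3) → L1-HIT  vc=[16, 8]
8: 0x107 (blk 16, set 0) → VC-HIT  vc=[4, 8]
9: 0x41 (blk 4, set 0) → VC-HIT  vc=[16, 8]
10: 0x89 (blk 8, set 0) → VC-HIT  vc=[16, 4]
11: 0x48 (blk 4, set 0) → VC-HIT  vc=[16, 8]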